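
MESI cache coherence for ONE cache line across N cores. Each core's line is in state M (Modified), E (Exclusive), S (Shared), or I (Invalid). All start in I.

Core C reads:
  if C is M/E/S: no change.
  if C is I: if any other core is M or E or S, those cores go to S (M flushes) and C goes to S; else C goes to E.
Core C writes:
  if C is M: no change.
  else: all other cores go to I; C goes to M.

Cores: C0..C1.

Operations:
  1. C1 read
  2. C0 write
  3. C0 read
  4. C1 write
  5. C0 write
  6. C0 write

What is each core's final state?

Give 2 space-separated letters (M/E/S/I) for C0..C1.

Op 1: C1 read [C1 read from I: no other sharers -> C1=E (exclusive)] -> [I,E]
Op 2: C0 write [C0 write: invalidate ['C1=E'] -> C0=M] -> [M,I]
Op 3: C0 read [C0 read: already in M, no change] -> [M,I]
Op 4: C1 write [C1 write: invalidate ['C0=M'] -> C1=M] -> [I,M]
Op 5: C0 write [C0 write: invalidate ['C1=M'] -> C0=M] -> [M,I]
Op 6: C0 write [C0 write: already M (modified), no change] -> [M,I]

Answer: M I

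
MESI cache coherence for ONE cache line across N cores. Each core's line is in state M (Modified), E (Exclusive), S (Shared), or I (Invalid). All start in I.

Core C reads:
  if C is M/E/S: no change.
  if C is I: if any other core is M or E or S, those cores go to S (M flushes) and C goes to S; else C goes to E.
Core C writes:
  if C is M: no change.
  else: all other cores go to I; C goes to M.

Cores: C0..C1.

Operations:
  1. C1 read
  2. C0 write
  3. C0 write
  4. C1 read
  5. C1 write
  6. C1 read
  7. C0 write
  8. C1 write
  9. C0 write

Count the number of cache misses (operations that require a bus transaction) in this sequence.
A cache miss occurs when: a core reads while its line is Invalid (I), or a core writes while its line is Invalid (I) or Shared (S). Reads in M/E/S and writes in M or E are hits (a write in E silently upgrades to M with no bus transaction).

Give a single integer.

Op 1: C1 read [C1 read from I: no other sharers -> C1=E (exclusive)] -> [I,E] [MISS #1: read from I]
Op 2: C0 write [C0 write: invalidate ['C1=E'] -> C0=M] -> [M,I] [MISS #2: write from I]
Op 3: C0 write [C0 write: already M (modified), no change] -> [M,I] [hit: write from M]
Op 4: C1 read [C1 read from I: others=['C0=M'] -> C1=S, others downsized to S] -> [S,S] [MISS #3: read from I]
Op 5: C1 write [C1 write: invalidate ['C0=S'] -> C1=M] -> [I,M] [MISS #4: write from S]
Op 6: C1 read [C1 read: already in M, no change] -> [I,M] [hit: read from M]
Op 7: C0 write [C0 write: invalidate ['C1=M'] -> C0=M] -> [M,I] [MISS #5: write from I]
Op 8: C1 write [C1 write: invalidate ['C0=M'] -> C1=M] -> [I,M] [MISS #6: write from I]
Op 9: C0 write [C0 write: invalidate ['C1=M'] -> C0=M] -> [M,I] [MISS #7: write from I]

Answer: 7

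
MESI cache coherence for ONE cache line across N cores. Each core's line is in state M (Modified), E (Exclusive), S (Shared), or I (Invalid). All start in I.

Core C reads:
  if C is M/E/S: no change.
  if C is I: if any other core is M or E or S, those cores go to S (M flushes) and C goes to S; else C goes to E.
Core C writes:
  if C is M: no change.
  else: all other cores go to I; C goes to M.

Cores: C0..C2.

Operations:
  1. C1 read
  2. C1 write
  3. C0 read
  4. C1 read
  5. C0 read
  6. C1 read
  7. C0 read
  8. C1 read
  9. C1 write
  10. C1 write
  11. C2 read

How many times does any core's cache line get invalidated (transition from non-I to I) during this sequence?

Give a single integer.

Op 1: C1 read [C1 read from I: no other sharers -> C1=E (exclusive)] -> [I,E,I] (invalidations this op: 0; running total: 0)
Op 2: C1 write [C1 write: invalidate none -> C1=M] -> [I,M,I] (invalidations this op: 0; running total: 0)
Op 3: C0 read [C0 read from I: others=['C1=M'] -> C0=S, others downsized to S] -> [S,S,I] (invalidations this op: 0; running total: 0)
Op 4: C1 read [C1 read: already in S, no change] -> [S,S,I] (invalidations this op: 0; running total: 0)
Op 5: C0 read [C0 read: already in S, no change] -> [S,S,I] (invalidations this op: 0; running total: 0)
Op 6: C1 read [C1 read: already in S, no change] -> [S,S,I] (invalidations this op: 0; running total: 0)
Op 7: C0 read [C0 read: already in S, no change] -> [S,S,I] (invalidations this op: 0; running total: 0)
Op 8: C1 read [C1 read: already in S, no change] -> [S,S,I] (invalidations this op: 0; running total: 0)
Op 9: C1 write [C1 write: invalidate ['C0=S'] -> C1=M] -> [I,M,I] (invalidations this op: 1; running total: 1)
Op 10: C1 write [C1 write: already M (modified), no change] -> [I,M,I] (invalidations this op: 0; running total: 1)
Op 11: C2 read [C2 read from I: others=['C1=M'] -> C2=S, others downsized to S] -> [I,S,S] (invalidations this op: 0; running total: 1)

Answer: 1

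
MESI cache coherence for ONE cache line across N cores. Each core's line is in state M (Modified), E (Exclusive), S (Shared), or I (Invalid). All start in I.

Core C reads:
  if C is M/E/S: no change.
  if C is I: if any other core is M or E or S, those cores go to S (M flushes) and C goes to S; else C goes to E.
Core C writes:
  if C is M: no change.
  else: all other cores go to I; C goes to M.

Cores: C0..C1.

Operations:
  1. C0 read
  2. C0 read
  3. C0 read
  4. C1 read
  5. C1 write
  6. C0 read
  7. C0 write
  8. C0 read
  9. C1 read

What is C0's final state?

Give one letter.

Op 1: C0 read [C0 read from I: no other sharers -> C0=E (exclusive)] -> [E,I]
Op 2: C0 read [C0 read: already in E, no change] -> [E,I]
Op 3: C0 read [C0 read: already in E, no change] -> [E,I]
Op 4: C1 read [C1 read from I: others=['C0=E'] -> C1=S, others downsized to S] -> [S,S]
Op 5: C1 write [C1 write: invalidate ['C0=S'] -> C1=M] -> [I,M]
Op 6: C0 read [C0 read from I: others=['C1=M'] -> C0=S, others downsized to S] -> [S,S]
Op 7: C0 write [C0 write: invalidate ['C1=S'] -> C0=M] -> [M,I]
Op 8: C0 read [C0 read: already in M, no change] -> [M,I]
Op 9: C1 read [C1 read from I: others=['C0=M'] -> C1=S, others downsized to S] -> [S,S]

Answer: S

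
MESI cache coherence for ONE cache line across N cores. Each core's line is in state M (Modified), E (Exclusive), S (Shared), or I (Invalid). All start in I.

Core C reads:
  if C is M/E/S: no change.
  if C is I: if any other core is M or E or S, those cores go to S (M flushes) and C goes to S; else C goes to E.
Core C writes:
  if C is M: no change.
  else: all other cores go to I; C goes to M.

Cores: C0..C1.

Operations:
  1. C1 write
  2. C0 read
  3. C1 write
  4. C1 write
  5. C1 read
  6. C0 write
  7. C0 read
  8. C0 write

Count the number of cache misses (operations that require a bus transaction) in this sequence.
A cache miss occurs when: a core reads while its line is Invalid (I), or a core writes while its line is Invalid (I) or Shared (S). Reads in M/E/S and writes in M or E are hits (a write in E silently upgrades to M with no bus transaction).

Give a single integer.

Op 1: C1 write [C1 write: invalidate none -> C1=M] -> [I,M] [MISS #1: write from I]
Op 2: C0 read [C0 read from I: others=['C1=M'] -> C0=S, others downsized to S] -> [S,S] [MISS #2: read from I]
Op 3: C1 write [C1 write: invalidate ['C0=S'] -> C1=M] -> [I,M] [MISS #3: write from S]
Op 4: C1 write [C1 write: already M (modified), no change] -> [I,M] [hit: write from M]
Op 5: C1 read [C1 read: already in M, no change] -> [I,M] [hit: read from M]
Op 6: C0 write [C0 write: invalidate ['C1=M'] -> C0=M] -> [M,I] [MISS #4: write from I]
Op 7: C0 read [C0 read: already in M, no change] -> [M,I] [hit: read from M]
Op 8: C0 write [C0 write: already M (modified), no change] -> [M,I] [hit: write from M]

Answer: 4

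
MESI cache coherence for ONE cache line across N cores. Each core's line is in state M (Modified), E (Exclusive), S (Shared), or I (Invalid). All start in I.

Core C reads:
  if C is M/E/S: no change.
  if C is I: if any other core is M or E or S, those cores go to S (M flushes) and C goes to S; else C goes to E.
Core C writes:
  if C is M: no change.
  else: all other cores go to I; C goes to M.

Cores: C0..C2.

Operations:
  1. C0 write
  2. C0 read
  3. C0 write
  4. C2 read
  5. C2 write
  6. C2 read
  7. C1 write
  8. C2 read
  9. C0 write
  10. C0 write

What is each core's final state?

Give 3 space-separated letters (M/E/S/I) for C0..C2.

Answer: M I I

Derivation:
Op 1: C0 write [C0 write: invalidate none -> C0=M] -> [M,I,I]
Op 2: C0 read [C0 read: already in M, no change] -> [M,I,I]
Op 3: C0 write [C0 write: already M (modified), no change] -> [M,I,I]
Op 4: C2 read [C2 read from I: others=['C0=M'] -> C2=S, others downsized to S] -> [S,I,S]
Op 5: C2 write [C2 write: invalidate ['C0=S'] -> C2=M] -> [I,I,M]
Op 6: C2 read [C2 read: already in M, no change] -> [I,I,M]
Op 7: C1 write [C1 write: invalidate ['C2=M'] -> C1=M] -> [I,M,I]
Op 8: C2 read [C2 read from I: others=['C1=M'] -> C2=S, others downsized to S] -> [I,S,S]
Op 9: C0 write [C0 write: invalidate ['C1=S', 'C2=S'] -> C0=M] -> [M,I,I]
Op 10: C0 write [C0 write: already M (modified), no change] -> [M,I,I]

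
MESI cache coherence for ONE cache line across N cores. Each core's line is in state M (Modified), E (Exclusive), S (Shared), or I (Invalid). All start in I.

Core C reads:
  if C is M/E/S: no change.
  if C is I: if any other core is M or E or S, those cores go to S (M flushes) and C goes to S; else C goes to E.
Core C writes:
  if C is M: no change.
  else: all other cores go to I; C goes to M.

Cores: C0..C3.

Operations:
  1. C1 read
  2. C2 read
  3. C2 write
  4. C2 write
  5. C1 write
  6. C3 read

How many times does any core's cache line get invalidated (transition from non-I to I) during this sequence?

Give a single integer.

Answer: 2

Derivation:
Op 1: C1 read [C1 read from I: no other sharers -> C1=E (exclusive)] -> [I,E,I,I] (invalidations this op: 0; running total: 0)
Op 2: C2 read [C2 read from I: others=['C1=E'] -> C2=S, others downsized to S] -> [I,S,S,I] (invalidations this op: 0; running total: 0)
Op 3: C2 write [C2 write: invalidate ['C1=S'] -> C2=M] -> [I,I,M,I] (invalidations this op: 1; running total: 1)
Op 4: C2 write [C2 write: already M (modified), no change] -> [I,I,M,I] (invalidations this op: 0; running total: 1)
Op 5: C1 write [C1 write: invalidate ['C2=M'] -> C1=M] -> [I,M,I,I] (invalidations this op: 1; running total: 2)
Op 6: C3 read [C3 read from I: others=['C1=M'] -> C3=S, others downsized to S] -> [I,S,I,S] (invalidations this op: 0; running total: 2)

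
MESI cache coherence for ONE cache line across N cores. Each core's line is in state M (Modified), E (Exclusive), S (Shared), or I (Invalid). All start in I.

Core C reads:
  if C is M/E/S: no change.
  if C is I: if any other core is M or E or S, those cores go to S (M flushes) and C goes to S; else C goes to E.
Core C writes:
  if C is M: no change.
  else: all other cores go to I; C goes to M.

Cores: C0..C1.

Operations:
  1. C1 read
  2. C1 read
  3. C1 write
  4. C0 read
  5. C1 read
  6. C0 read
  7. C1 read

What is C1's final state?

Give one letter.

Answer: S

Derivation:
Op 1: C1 read [C1 read from I: no other sharers -> C1=E (exclusive)] -> [I,E]
Op 2: C1 read [C1 read: already in E, no change] -> [I,E]
Op 3: C1 write [C1 write: invalidate none -> C1=M] -> [I,M]
Op 4: C0 read [C0 read from I: others=['C1=M'] -> C0=S, others downsized to S] -> [S,S]
Op 5: C1 read [C1 read: already in S, no change] -> [S,S]
Op 6: C0 read [C0 read: already in S, no change] -> [S,S]
Op 7: C1 read [C1 read: already in S, no change] -> [S,S]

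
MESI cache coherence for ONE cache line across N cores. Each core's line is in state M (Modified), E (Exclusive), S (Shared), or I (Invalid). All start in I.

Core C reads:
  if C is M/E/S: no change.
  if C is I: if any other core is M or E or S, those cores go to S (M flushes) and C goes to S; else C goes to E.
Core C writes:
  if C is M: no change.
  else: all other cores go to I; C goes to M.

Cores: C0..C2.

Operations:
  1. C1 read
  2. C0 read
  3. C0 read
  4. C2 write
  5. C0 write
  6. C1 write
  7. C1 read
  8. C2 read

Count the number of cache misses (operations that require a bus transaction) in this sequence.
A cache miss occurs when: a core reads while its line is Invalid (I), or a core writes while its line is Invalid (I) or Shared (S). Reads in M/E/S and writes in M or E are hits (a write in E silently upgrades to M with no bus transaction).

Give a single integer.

Answer: 6

Derivation:
Op 1: C1 read [C1 read from I: no other sharers -> C1=E (exclusive)] -> [I,E,I] [MISS #1: read from I]
Op 2: C0 read [C0 read from I: others=['C1=E'] -> C0=S, others downsized to S] -> [S,S,I] [MISS #2: read from I]
Op 3: C0 read [C0 read: already in S, no change] -> [S,S,I] [hit: read from S]
Op 4: C2 write [C2 write: invalidate ['C0=S', 'C1=S'] -> C2=M] -> [I,I,M] [MISS #3: write from I]
Op 5: C0 write [C0 write: invalidate ['C2=M'] -> C0=M] -> [M,I,I] [MISS #4: write from I]
Op 6: C1 write [C1 write: invalidate ['C0=M'] -> C1=M] -> [I,M,I] [MISS #5: write from I]
Op 7: C1 read [C1 read: already in M, no change] -> [I,M,I] [hit: read from M]
Op 8: C2 read [C2 read from I: others=['C1=M'] -> C2=S, others downsized to S] -> [I,S,S] [MISS #6: read from I]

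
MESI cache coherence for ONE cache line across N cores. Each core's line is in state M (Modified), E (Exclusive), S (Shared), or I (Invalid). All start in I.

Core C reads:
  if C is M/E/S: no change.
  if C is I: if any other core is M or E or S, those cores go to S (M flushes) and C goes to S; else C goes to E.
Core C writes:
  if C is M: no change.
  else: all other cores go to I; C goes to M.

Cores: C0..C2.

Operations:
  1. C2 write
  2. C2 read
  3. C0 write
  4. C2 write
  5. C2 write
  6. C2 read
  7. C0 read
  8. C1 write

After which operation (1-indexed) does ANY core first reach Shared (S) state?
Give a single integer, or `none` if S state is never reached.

Op 1: C2 write [C2 write: invalidate none -> C2=M] -> [I,I,M]
Op 2: C2 read [C2 read: already in M, no change] -> [I,I,M]
Op 3: C0 write [C0 write: invalidate ['C2=M'] -> C0=M] -> [M,I,I]
Op 4: C2 write [C2 write: invalidate ['C0=M'] -> C2=M] -> [I,I,M]
Op 5: C2 write [C2 write: already M (modified), no change] -> [I,I,M]
Op 6: C2 read [C2 read: already in M, no change] -> [I,I,M]
Op 7: C0 read [C0 read from I: others=['C2=M'] -> C0=S, others downsized to S] -> [S,I,S]
  -> First S state at op 7; remaining ops need not be traced.

Answer: 7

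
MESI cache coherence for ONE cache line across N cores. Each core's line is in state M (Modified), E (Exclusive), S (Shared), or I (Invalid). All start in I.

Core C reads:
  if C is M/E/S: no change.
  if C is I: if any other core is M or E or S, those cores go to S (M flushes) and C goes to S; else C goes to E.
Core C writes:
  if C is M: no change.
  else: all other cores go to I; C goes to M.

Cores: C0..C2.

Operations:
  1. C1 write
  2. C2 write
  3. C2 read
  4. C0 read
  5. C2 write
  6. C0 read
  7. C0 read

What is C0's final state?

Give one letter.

Op 1: C1 write [C1 write: invalidate none -> C1=M] -> [I,M,I]
Op 2: C2 write [C2 write: invalidate ['C1=M'] -> C2=M] -> [I,I,M]
Op 3: C2 read [C2 read: already in M, no change] -> [I,I,M]
Op 4: C0 read [C0 read from I: others=['C2=M'] -> C0=S, others downsized to S] -> [S,I,S]
Op 5: C2 write [C2 write: invalidate ['C0=S'] -> C2=M] -> [I,I,M]
Op 6: C0 read [C0 read from I: others=['C2=M'] -> C0=S, others downsized to S] -> [S,I,S]
Op 7: C0 read [C0 read: already in S, no change] -> [S,I,S]

Answer: S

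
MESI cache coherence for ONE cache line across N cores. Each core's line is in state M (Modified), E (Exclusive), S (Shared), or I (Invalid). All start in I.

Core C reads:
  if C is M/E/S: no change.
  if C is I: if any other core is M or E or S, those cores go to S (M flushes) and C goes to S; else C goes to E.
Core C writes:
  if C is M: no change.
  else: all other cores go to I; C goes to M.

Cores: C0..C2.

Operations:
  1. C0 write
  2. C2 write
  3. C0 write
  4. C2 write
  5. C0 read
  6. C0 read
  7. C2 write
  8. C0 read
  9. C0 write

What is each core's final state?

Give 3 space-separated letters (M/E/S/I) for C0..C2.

Answer: M I I

Derivation:
Op 1: C0 write [C0 write: invalidate none -> C0=M] -> [M,I,I]
Op 2: C2 write [C2 write: invalidate ['C0=M'] -> C2=M] -> [I,I,M]
Op 3: C0 write [C0 write: invalidate ['C2=M'] -> C0=M] -> [M,I,I]
Op 4: C2 write [C2 write: invalidate ['C0=M'] -> C2=M] -> [I,I,M]
Op 5: C0 read [C0 read from I: others=['C2=M'] -> C0=S, others downsized to S] -> [S,I,S]
Op 6: C0 read [C0 read: already in S, no change] -> [S,I,S]
Op 7: C2 write [C2 write: invalidate ['C0=S'] -> C2=M] -> [I,I,M]
Op 8: C0 read [C0 read from I: others=['C2=M'] -> C0=S, others downsized to S] -> [S,I,S]
Op 9: C0 write [C0 write: invalidate ['C2=S'] -> C0=M] -> [M,I,I]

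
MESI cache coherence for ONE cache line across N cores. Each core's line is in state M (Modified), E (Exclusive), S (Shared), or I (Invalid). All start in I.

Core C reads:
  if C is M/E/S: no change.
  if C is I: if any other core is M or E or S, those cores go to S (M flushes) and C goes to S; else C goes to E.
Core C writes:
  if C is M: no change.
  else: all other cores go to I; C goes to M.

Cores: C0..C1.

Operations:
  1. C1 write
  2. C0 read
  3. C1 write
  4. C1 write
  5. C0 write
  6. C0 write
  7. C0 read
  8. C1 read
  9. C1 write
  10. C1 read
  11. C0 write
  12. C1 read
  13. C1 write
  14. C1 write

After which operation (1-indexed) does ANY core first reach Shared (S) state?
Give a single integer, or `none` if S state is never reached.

Op 1: C1 write [C1 write: invalidate none -> C1=M] -> [I,M]
Op 2: C0 read [C0 read from I: others=['C1=M'] -> C0=S, others downsized to S] -> [S,S]
  -> First S state at op 2; remaining ops need not be traced.

Answer: 2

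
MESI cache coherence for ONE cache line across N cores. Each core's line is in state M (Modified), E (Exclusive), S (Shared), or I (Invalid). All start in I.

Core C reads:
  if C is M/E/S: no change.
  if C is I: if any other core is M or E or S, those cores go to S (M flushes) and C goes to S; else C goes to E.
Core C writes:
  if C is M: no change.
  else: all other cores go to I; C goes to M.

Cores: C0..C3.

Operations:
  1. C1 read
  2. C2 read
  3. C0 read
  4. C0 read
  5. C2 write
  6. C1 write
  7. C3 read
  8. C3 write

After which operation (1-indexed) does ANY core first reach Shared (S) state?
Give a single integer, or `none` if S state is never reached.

Answer: 2

Derivation:
Op 1: C1 read [C1 read from I: no other sharers -> C1=E (exclusive)] -> [I,E,I,I]
Op 2: C2 read [C2 read from I: others=['C1=E'] -> C2=S, others downsized to S] -> [I,S,S,I]
  -> First S state at op 2; remaining ops need not be traced.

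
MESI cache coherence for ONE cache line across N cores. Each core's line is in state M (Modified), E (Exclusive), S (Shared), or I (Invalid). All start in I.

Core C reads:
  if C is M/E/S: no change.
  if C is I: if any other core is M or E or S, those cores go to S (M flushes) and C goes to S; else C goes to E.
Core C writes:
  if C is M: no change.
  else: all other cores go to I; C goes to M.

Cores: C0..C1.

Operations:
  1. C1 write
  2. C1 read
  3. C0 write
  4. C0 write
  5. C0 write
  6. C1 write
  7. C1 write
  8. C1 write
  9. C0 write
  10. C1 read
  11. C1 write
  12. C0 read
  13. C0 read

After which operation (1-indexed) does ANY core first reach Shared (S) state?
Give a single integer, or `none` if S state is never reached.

Answer: 10

Derivation:
Op 1: C1 write [C1 write: invalidate none -> C1=M] -> [I,M]
Op 2: C1 read [C1 read: already in M, no change] -> [I,M]
Op 3: C0 write [C0 write: invalidate ['C1=M'] -> C0=M] -> [M,I]
Op 4: C0 write [C0 write: already M (modified), no change] -> [M,I]
Op 5: C0 write [C0 write: already M (modified), no change] -> [M,I]
Op 6: C1 write [C1 write: invalidate ['C0=M'] -> C1=M] -> [I,M]
Op 7: C1 write [C1 write: already M (modified), no change] -> [I,M]
Op 8: C1 write [C1 write: already M (modified), no change] -> [I,M]
Op 9: C0 write [C0 write: invalidate ['C1=M'] -> C0=M] -> [M,I]
Op 10: C1 read [C1 read from I: others=['C0=M'] -> C1=S, others downsized to S] -> [S,S]
  -> First S state at op 10; remaining ops need not be traced.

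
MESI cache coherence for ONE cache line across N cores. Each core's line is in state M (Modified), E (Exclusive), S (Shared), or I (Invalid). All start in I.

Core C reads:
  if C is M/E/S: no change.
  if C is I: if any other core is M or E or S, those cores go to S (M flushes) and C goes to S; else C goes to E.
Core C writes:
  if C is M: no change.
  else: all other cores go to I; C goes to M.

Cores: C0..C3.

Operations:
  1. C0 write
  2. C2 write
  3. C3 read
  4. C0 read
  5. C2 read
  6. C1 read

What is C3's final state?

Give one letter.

Op 1: C0 write [C0 write: invalidate none -> C0=M] -> [M,I,I,I]
Op 2: C2 write [C2 write: invalidate ['C0=M'] -> C2=M] -> [I,I,M,I]
Op 3: C3 read [C3 read from I: others=['C2=M'] -> C3=S, others downsized to S] -> [I,I,S,S]
Op 4: C0 read [C0 read from I: others=['C2=S', 'C3=S'] -> C0=S, others downsized to S] -> [S,I,S,S]
Op 5: C2 read [C2 read: already in S, no change] -> [S,I,S,S]
Op 6: C1 read [C1 read from I: others=['C0=S', 'C2=S', 'C3=S'] -> C1=S, others downsized to S] -> [S,S,S,S]

Answer: S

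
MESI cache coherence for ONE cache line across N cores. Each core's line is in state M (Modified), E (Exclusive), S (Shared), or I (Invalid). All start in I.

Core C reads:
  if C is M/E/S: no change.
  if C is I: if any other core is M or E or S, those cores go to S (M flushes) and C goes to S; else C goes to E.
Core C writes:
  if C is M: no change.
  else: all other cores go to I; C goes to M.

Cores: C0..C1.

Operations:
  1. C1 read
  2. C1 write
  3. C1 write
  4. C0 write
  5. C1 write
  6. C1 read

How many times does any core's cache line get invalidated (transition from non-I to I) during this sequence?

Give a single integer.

Answer: 2

Derivation:
Op 1: C1 read [C1 read from I: no other sharers -> C1=E (exclusive)] -> [I,E] (invalidations this op: 0; running total: 0)
Op 2: C1 write [C1 write: invalidate none -> C1=M] -> [I,M] (invalidations this op: 0; running total: 0)
Op 3: C1 write [C1 write: already M (modified), no change] -> [I,M] (invalidations this op: 0; running total: 0)
Op 4: C0 write [C0 write: invalidate ['C1=M'] -> C0=M] -> [M,I] (invalidations this op: 1; running total: 1)
Op 5: C1 write [C1 write: invalidate ['C0=M'] -> C1=M] -> [I,M] (invalidations this op: 1; running total: 2)
Op 6: C1 read [C1 read: already in M, no change] -> [I,M] (invalidations this op: 0; running total: 2)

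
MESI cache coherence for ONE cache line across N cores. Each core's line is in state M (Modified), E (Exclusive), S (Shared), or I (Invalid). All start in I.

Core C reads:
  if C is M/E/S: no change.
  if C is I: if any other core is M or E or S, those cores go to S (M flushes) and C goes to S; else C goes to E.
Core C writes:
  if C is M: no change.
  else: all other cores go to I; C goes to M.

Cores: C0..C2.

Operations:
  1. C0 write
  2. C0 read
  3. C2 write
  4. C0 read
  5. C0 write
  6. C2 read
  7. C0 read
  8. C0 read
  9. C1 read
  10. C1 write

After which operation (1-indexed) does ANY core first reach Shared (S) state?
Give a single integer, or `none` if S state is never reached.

Answer: 4

Derivation:
Op 1: C0 write [C0 write: invalidate none -> C0=M] -> [M,I,I]
Op 2: C0 read [C0 read: already in M, no change] -> [M,I,I]
Op 3: C2 write [C2 write: invalidate ['C0=M'] -> C2=M] -> [I,I,M]
Op 4: C0 read [C0 read from I: others=['C2=M'] -> C0=S, others downsized to S] -> [S,I,S]
  -> First S state at op 4; remaining ops need not be traced.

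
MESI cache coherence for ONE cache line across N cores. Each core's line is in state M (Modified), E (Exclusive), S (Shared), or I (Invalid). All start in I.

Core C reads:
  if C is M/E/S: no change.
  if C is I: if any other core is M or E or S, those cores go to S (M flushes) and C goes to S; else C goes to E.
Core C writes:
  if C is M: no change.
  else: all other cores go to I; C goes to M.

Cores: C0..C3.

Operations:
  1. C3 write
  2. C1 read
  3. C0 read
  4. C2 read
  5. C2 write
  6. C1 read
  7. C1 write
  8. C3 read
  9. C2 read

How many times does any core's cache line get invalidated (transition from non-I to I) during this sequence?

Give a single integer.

Op 1: C3 write [C3 write: invalidate none -> C3=M] -> [I,I,I,M] (invalidations this op: 0; running total: 0)
Op 2: C1 read [C1 read from I: others=['C3=M'] -> C1=S, others downsized to S] -> [I,S,I,S] (invalidations this op: 0; running total: 0)
Op 3: C0 read [C0 read from I: others=['C1=S', 'C3=S'] -> C0=S, others downsized to S] -> [S,S,I,S] (invalidations this op: 0; running total: 0)
Op 4: C2 read [C2 read from I: others=['C0=S', 'C1=S', 'C3=S'] -> C2=S, others downsized to S] -> [S,S,S,S] (invalidations this op: 0; running total: 0)
Op 5: C2 write [C2 write: invalidate ['C0=S', 'C1=S', 'C3=S'] -> C2=M] -> [I,I,M,I] (invalidations this op: 3; running total: 3)
Op 6: C1 read [C1 read from I: others=['C2=M'] -> C1=S, others downsized to S] -> [I,S,S,I] (invalidations this op: 0; running total: 3)
Op 7: C1 write [C1 write: invalidate ['C2=S'] -> C1=M] -> [I,M,I,I] (invalidations this op: 1; running total: 4)
Op 8: C3 read [C3 read from I: others=['C1=M'] -> C3=S, others downsized to S] -> [I,S,I,S] (invalidations this op: 0; running total: 4)
Op 9: C2 read [C2 read from I: others=['C1=S', 'C3=S'] -> C2=S, others downsized to S] -> [I,S,S,S] (invalidations this op: 0; running total: 4)

Answer: 4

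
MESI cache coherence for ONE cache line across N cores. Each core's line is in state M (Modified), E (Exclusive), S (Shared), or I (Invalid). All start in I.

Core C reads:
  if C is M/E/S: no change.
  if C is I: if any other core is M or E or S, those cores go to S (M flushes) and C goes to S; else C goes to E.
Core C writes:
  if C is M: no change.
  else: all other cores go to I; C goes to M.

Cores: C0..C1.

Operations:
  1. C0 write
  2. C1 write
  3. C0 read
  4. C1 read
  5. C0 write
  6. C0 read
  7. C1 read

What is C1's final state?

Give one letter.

Op 1: C0 write [C0 write: invalidate none -> C0=M] -> [M,I]
Op 2: C1 write [C1 write: invalidate ['C0=M'] -> C1=M] -> [I,M]
Op 3: C0 read [C0 read from I: others=['C1=M'] -> C0=S, others downsized to S] -> [S,S]
Op 4: C1 read [C1 read: already in S, no change] -> [S,S]
Op 5: C0 write [C0 write: invalidate ['C1=S'] -> C0=M] -> [M,I]
Op 6: C0 read [C0 read: already in M, no change] -> [M,I]
Op 7: C1 read [C1 read from I: others=['C0=M'] -> C1=S, others downsized to S] -> [S,S]

Answer: S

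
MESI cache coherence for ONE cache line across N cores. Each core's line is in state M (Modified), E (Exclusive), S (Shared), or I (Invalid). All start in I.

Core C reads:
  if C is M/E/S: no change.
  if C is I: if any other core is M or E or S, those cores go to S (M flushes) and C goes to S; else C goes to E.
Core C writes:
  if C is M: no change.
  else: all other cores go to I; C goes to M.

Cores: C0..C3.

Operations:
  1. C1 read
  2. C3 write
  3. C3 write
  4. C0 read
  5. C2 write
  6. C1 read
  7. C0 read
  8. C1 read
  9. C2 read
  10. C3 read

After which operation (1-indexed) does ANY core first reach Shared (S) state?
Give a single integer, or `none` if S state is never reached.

Answer: 4

Derivation:
Op 1: C1 read [C1 read from I: no other sharers -> C1=E (exclusive)] -> [I,E,I,I]
Op 2: C3 write [C3 write: invalidate ['C1=E'] -> C3=M] -> [I,I,I,M]
Op 3: C3 write [C3 write: already M (modified), no change] -> [I,I,I,M]
Op 4: C0 read [C0 read from I: others=['C3=M'] -> C0=S, others downsized to S] -> [S,I,I,S]
  -> First S state at op 4; remaining ops need not be traced.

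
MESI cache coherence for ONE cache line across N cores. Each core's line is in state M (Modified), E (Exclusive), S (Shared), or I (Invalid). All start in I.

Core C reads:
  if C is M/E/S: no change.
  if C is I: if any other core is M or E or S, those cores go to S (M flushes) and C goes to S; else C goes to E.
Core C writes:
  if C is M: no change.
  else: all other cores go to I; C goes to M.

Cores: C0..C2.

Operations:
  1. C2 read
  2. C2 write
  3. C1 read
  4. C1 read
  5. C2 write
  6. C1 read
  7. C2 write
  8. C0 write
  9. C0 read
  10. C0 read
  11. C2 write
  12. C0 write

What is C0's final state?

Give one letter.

Op 1: C2 read [C2 read from I: no other sharers -> C2=E (exclusive)] -> [I,I,E]
Op 2: C2 write [C2 write: invalidate none -> C2=M] -> [I,I,M]
Op 3: C1 read [C1 read from I: others=['C2=M'] -> C1=S, others downsized to S] -> [I,S,S]
Op 4: C1 read [C1 read: already in S, no change] -> [I,S,S]
Op 5: C2 write [C2 write: invalidate ['C1=S'] -> C2=M] -> [I,I,M]
Op 6: C1 read [C1 read from I: others=['C2=M'] -> C1=S, others downsized to S] -> [I,S,S]
Op 7: C2 write [C2 write: invalidate ['C1=S'] -> C2=M] -> [I,I,M]
Op 8: C0 write [C0 write: invalidate ['C2=M'] -> C0=M] -> [M,I,I]
Op 9: C0 read [C0 read: already in M, no change] -> [M,I,I]
Op 10: C0 read [C0 read: already in M, no change] -> [M,I,I]
Op 11: C2 write [C2 write: invalidate ['C0=M'] -> C2=M] -> [I,I,M]
Op 12: C0 write [C0 write: invalidate ['C2=M'] -> C0=M] -> [M,I,I]

Answer: M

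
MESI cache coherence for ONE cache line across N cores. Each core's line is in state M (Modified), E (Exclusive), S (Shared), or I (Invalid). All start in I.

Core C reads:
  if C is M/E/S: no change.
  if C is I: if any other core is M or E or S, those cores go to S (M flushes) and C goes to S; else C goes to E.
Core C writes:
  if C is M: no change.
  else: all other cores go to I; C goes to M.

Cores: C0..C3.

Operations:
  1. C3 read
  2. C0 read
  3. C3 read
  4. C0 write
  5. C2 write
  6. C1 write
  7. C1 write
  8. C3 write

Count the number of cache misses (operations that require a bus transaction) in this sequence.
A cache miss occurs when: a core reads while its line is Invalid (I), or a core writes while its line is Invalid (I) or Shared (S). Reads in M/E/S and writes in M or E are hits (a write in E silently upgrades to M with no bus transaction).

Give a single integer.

Op 1: C3 read [C3 read from I: no other sharers -> C3=E (exclusive)] -> [I,I,I,E] [MISS #1: read from I]
Op 2: C0 read [C0 read from I: others=['C3=E'] -> C0=S, others downsized to S] -> [S,I,I,S] [MISS #2: read from I]
Op 3: C3 read [C3 read: already in S, no change] -> [S,I,I,S] [hit: read from S]
Op 4: C0 write [C0 write: invalidate ['C3=S'] -> C0=M] -> [M,I,I,I] [MISS #3: write from S]
Op 5: C2 write [C2 write: invalidate ['C0=M'] -> C2=M] -> [I,I,M,I] [MISS #4: write from I]
Op 6: C1 write [C1 write: invalidate ['C2=M'] -> C1=M] -> [I,M,I,I] [MISS #5: write from I]
Op 7: C1 write [C1 write: already M (modified), no change] -> [I,M,I,I] [hit: write from M]
Op 8: C3 write [C3 write: invalidate ['C1=M'] -> C3=M] -> [I,I,I,M] [MISS #6: write from I]

Answer: 6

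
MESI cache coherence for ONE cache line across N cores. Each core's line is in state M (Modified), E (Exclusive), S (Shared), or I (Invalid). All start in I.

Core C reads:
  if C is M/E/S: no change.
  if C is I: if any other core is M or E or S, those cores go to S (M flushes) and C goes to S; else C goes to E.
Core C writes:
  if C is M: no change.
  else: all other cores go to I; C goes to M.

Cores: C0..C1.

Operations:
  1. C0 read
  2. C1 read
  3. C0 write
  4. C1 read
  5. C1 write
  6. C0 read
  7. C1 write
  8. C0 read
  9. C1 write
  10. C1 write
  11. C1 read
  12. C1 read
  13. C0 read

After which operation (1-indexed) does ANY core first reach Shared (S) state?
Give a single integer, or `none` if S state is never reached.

Answer: 2

Derivation:
Op 1: C0 read [C0 read from I: no other sharers -> C0=E (exclusive)] -> [E,I]
Op 2: C1 read [C1 read from I: others=['C0=E'] -> C1=S, others downsized to S] -> [S,S]
  -> First S state at op 2; remaining ops need not be traced.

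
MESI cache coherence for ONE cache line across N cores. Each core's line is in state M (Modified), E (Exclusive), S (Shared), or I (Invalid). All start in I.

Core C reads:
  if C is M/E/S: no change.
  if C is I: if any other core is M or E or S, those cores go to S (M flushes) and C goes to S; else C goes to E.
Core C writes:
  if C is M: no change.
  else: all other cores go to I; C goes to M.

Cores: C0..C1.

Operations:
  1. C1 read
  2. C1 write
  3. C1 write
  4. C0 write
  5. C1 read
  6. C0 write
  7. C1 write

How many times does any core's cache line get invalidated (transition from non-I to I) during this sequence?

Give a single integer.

Op 1: C1 read [C1 read from I: no other sharers -> C1=E (exclusive)] -> [I,E] (invalidations this op: 0; running total: 0)
Op 2: C1 write [C1 write: invalidate none -> C1=M] -> [I,M] (invalidations this op: 0; running total: 0)
Op 3: C1 write [C1 write: already M (modified), no change] -> [I,M] (invalidations this op: 0; running total: 0)
Op 4: C0 write [C0 write: invalidate ['C1=M'] -> C0=M] -> [M,I] (invalidations this op: 1; running total: 1)
Op 5: C1 read [C1 read from I: others=['C0=M'] -> C1=S, others downsized to S] -> [S,S] (invalidations this op: 0; running total: 1)
Op 6: C0 write [C0 write: invalidate ['C1=S'] -> C0=M] -> [M,I] (invalidations this op: 1; running total: 2)
Op 7: C1 write [C1 write: invalidate ['C0=M'] -> C1=M] -> [I,M] (invalidations this op: 1; running total: 3)

Answer: 3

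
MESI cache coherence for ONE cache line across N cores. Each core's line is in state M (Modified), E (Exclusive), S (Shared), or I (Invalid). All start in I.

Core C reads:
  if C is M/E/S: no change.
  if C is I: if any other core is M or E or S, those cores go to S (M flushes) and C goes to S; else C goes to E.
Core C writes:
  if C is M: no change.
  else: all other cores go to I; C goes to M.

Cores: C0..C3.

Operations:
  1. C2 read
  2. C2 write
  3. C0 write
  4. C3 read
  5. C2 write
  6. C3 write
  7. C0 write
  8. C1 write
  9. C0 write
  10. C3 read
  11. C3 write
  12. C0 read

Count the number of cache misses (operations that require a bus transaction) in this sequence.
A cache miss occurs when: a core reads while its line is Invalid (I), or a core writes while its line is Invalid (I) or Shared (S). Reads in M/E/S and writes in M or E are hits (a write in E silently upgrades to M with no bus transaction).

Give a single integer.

Op 1: C2 read [C2 read from I: no other sharers -> C2=E (exclusive)] -> [I,I,E,I] [MISS #1: read from I]
Op 2: C2 write [C2 write: invalidate none -> C2=M] -> [I,I,M,I] [hit: write from E is a silent E->M upgrade, no bus transaction]
Op 3: C0 write [C0 write: invalidate ['C2=M'] -> C0=M] -> [M,I,I,I] [MISS #2: write from I]
Op 4: C3 read [C3 read from I: others=['C0=M'] -> C3=S, others downsized to S] -> [S,I,I,S] [MISS #3: read from I]
Op 5: C2 write [C2 write: invalidate ['C0=S', 'C3=S'] -> C2=M] -> [I,I,M,I] [MISS #4: write from I]
Op 6: C3 write [C3 write: invalidate ['C2=M'] -> C3=M] -> [I,I,I,M] [MISS #5: write from I]
Op 7: C0 write [C0 write: invalidate ['C3=M'] -> C0=M] -> [M,I,I,I] [MISS #6: write from I]
Op 8: C1 write [C1 write: invalidate ['C0=M'] -> C1=M] -> [I,M,I,I] [MISS #7: write from I]
Op 9: C0 write [C0 write: invalidate ['C1=M'] -> C0=M] -> [M,I,I,I] [MISS #8: write from I]
Op 10: C3 read [C3 read from I: others=['C0=M'] -> C3=S, others downsized to S] -> [S,I,I,S] [MISS #9: read from I]
Op 11: C3 write [C3 write: invalidate ['C0=S'] -> C3=M] -> [I,I,I,M] [MISS #10: write from S]
Op 12: C0 read [C0 read from I: others=['C3=M'] -> C0=S, others downsized to S] -> [S,I,I,S] [MISS #11: read from I]

Answer: 11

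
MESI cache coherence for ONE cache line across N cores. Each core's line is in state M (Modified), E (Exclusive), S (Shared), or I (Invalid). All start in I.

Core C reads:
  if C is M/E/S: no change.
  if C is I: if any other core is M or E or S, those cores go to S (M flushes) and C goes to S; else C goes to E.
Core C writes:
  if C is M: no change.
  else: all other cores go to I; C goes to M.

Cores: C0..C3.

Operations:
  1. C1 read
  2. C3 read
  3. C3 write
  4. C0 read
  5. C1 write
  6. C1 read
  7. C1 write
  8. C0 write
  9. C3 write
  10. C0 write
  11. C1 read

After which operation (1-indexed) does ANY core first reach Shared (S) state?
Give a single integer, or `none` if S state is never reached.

Op 1: C1 read [C1 read from I: no other sharers -> C1=E (exclusive)] -> [I,E,I,I]
Op 2: C3 read [C3 read from I: others=['C1=E'] -> C3=S, others downsized to S] -> [I,S,I,S]
  -> First S state at op 2; remaining ops need not be traced.

Answer: 2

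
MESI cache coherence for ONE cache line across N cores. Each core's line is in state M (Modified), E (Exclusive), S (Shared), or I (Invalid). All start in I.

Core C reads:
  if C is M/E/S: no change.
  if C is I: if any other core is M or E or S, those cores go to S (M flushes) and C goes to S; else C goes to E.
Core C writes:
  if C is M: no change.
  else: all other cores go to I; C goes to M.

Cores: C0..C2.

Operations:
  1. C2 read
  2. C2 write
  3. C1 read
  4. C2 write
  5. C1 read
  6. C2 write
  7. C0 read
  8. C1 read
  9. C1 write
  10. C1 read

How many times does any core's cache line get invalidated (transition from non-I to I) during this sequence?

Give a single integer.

Op 1: C2 read [C2 read from I: no other sharers -> C2=E (exclusive)] -> [I,I,E] (invalidations this op: 0; running total: 0)
Op 2: C2 write [C2 write: invalidate none -> C2=M] -> [I,I,M] (invalidations this op: 0; running total: 0)
Op 3: C1 read [C1 read from I: others=['C2=M'] -> C1=S, others downsized to S] -> [I,S,S] (invalidations this op: 0; running total: 0)
Op 4: C2 write [C2 write: invalidate ['C1=S'] -> C2=M] -> [I,I,M] (invalidations this op: 1; running total: 1)
Op 5: C1 read [C1 read from I: others=['C2=M'] -> C1=S, others downsized to S] -> [I,S,S] (invalidations this op: 0; running total: 1)
Op 6: C2 write [C2 write: invalidate ['C1=S'] -> C2=M] -> [I,I,M] (invalidations this op: 1; running total: 2)
Op 7: C0 read [C0 read from I: others=['C2=M'] -> C0=S, others downsized to S] -> [S,I,S] (invalidations this op: 0; running total: 2)
Op 8: C1 read [C1 read from I: others=['C0=S', 'C2=S'] -> C1=S, others downsized to S] -> [S,S,S] (invalidations this op: 0; running total: 2)
Op 9: C1 write [C1 write: invalidate ['C0=S', 'C2=S'] -> C1=M] -> [I,M,I] (invalidations this op: 2; running total: 4)
Op 10: C1 read [C1 read: already in M, no change] -> [I,M,I] (invalidations this op: 0; running total: 4)

Answer: 4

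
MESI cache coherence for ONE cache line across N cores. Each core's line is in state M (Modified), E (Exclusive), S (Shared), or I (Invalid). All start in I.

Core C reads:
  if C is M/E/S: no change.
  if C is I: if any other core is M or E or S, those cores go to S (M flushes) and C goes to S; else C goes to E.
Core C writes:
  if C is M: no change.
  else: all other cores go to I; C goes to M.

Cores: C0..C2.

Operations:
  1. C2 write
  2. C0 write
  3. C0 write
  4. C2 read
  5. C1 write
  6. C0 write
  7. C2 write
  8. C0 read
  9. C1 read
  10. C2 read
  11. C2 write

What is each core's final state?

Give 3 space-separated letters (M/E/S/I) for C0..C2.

Op 1: C2 write [C2 write: invalidate none -> C2=M] -> [I,I,M]
Op 2: C0 write [C0 write: invalidate ['C2=M'] -> C0=M] -> [M,I,I]
Op 3: C0 write [C0 write: already M (modified), no change] -> [M,I,I]
Op 4: C2 read [C2 read from I: others=['C0=M'] -> C2=S, others downsized to S] -> [S,I,S]
Op 5: C1 write [C1 write: invalidate ['C0=S', 'C2=S'] -> C1=M] -> [I,M,I]
Op 6: C0 write [C0 write: invalidate ['C1=M'] -> C0=M] -> [M,I,I]
Op 7: C2 write [C2 write: invalidate ['C0=M'] -> C2=M] -> [I,I,M]
Op 8: C0 read [C0 read from I: others=['C2=M'] -> C0=S, others downsized to S] -> [S,I,S]
Op 9: C1 read [C1 read from I: others=['C0=S', 'C2=S'] -> C1=S, others downsized to S] -> [S,S,S]
Op 10: C2 read [C2 read: already in S, no change] -> [S,S,S]
Op 11: C2 write [C2 write: invalidate ['C0=S', 'C1=S'] -> C2=M] -> [I,I,M]

Answer: I I M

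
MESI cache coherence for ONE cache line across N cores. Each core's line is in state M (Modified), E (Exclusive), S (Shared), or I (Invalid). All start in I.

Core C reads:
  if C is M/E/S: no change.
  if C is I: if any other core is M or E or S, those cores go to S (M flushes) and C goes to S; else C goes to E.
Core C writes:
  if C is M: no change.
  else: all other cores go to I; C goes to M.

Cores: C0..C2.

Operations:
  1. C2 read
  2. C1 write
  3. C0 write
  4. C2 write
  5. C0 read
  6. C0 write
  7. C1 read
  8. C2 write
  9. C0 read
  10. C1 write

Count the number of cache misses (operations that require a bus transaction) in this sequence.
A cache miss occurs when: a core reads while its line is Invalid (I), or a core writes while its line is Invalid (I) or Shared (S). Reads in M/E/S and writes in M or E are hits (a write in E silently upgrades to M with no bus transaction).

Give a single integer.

Op 1: C2 read [C2 read from I: no other sharers -> C2=E (exclusive)] -> [I,I,E] [MISS #1: read from I]
Op 2: C1 write [C1 write: invalidate ['C2=E'] -> C1=M] -> [I,M,I] [MISS #2: write from I]
Op 3: C0 write [C0 write: invalidate ['C1=M'] -> C0=M] -> [M,I,I] [MISS #3: write from I]
Op 4: C2 write [C2 write: invalidate ['C0=M'] -> C2=M] -> [I,I,M] [MISS #4: write from I]
Op 5: C0 read [C0 read from I: others=['C2=M'] -> C0=S, others downsized to S] -> [S,I,S] [MISS #5: read from I]
Op 6: C0 write [C0 write: invalidate ['C2=S'] -> C0=M] -> [M,I,I] [MISS #6: write from S]
Op 7: C1 read [C1 read from I: others=['C0=M'] -> C1=S, others downsized to S] -> [S,S,I] [MISS #7: read from I]
Op 8: C2 write [C2 write: invalidate ['C0=S', 'C1=S'] -> C2=M] -> [I,I,M] [MISS #8: write from I]
Op 9: C0 read [C0 read from I: others=['C2=M'] -> C0=S, others downsized to S] -> [S,I,S] [MISS #9: read from I]
Op 10: C1 write [C1 write: invalidate ['C0=S', 'C2=S'] -> C1=M] -> [I,M,I] [MISS #10: write from I]

Answer: 10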